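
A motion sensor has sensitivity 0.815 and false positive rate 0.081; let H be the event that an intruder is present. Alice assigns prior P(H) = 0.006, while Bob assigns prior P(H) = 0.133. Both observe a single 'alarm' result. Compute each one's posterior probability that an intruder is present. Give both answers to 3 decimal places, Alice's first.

Alice: 0.057; Bob: 0.607

P('+'|H) = 0.815, P('+'|¬H) = 0.081.
Alice: numerator 0.815·0.006 = 0.0048900; evidence = 0.0048900+0.081·0.994 = 0.085404; posterior = 0.057.
Bob: numerator 0.815·0.133 = 0.10840; evidence = 0.10840+0.081·0.867 = 0.17862; posterior = 0.607.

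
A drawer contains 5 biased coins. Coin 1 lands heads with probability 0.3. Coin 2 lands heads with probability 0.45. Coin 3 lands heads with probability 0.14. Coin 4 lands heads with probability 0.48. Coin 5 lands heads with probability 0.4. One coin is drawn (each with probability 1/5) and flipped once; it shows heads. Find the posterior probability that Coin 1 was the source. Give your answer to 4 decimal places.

Tabulate prior·likelihood by source: [1] prior 0.2, lik 0.3, product 0.06000; [2] prior 0.2, lik 0.45, product 0.09000; [3] prior 0.2, lik 0.14, product 0.02800; [4] prior 0.2, lik 0.48, product 0.09600; [5] prior 0.2, lik 0.4, product 0.08000.
Normalizing constant = 0.35400; the posterior for Coin 1 is its product over the sum, 0.06000/0.35400 = 0.1695.

Posterior probability ≈ 0.1695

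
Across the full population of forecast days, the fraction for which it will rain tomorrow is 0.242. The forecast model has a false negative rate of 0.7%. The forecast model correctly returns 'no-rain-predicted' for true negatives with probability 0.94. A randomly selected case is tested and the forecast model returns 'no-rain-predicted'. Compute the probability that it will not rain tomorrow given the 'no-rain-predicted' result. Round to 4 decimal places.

Write H for 'it will rain tomorrow'. Prior odds H:¬H = 0.242/0.758 = 0.31926. For the 'no-rain-predicted' outcome, the likelihood ratio is 0.007/0.94 = 0.0074468.
Posterior odds = 0.31926 × 0.0074468 = 0.0023775, so P(H|E) = 0.0023775/(1+0.0023775) = 0.0024. Then P(¬H|E) = 1 − 0.0024 = 0.9976.

P(¬H | E) ≈ 0.9976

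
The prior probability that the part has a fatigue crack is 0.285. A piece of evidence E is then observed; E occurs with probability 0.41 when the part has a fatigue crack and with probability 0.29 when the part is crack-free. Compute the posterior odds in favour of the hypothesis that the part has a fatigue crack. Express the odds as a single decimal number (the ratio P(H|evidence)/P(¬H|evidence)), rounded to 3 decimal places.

Posterior odds ≈ 0.564

Prior odds = 0.285/(1−0.285) = 0.39860.
Likelihood ratio for E = 0.41/0.29 = 1.4138.
Posterior odds = prior odds × LR = 0.56354.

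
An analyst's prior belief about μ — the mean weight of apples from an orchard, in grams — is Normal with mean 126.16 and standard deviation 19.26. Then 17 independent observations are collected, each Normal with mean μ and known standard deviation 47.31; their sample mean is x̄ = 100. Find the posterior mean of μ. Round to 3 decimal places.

Posterior mean ≈ 106.853

With known σ, the Normal prior is conjugate. Weight on the data is w = (n/σ²)/(n/σ² + 1/τ₀²) = 0.00759527/(0.00759527+0.00269580) = 0.73804.
Posterior mean = w·x̄ + (1−w)·μ₀ = 0.73804·100 + 0.26196·126.16 = 106.853.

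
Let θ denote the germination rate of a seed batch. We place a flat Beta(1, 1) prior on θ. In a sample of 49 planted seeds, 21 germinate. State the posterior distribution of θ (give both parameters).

Posterior: Beta(22, 29)

Observing 21 successes and 28 failures updates Beta(1, 1) by adding the success and failure counts to the two shape parameters: α = 1+21 = 22, β = 1+28 = 29.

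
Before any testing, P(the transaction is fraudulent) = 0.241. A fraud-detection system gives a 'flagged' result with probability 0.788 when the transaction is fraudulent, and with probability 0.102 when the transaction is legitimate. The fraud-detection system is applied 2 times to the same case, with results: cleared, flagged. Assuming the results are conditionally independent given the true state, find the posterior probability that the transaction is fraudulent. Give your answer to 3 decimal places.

With H the event that the transaction is fraudulent, the joint likelihood of the observed sequence is P(data|H) = 0.212·0.788 = 0.16706 and P(data|¬H) = 0.898·0.102 = 0.091596.
Bayes: P(H|data) = 0.241·0.16706 / (0.241·0.16706 + 0.759·0.091596) = 0.040260/0.10978 = 0.3667.

Posterior P(H) ≈ 0.367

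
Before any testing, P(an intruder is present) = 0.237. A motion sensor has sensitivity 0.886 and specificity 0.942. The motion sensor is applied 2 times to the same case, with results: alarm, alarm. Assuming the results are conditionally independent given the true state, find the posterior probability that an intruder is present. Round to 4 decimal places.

Posterior P(H) ≈ 0.9864

Let H be the event that an intruder is present; start with P(H) = 0.237. P('alarm'|H) = 0.886, P('alarm'|¬H) = 0.058.
Update on result 1 ('alarm'): P(H) ← 0.886·0.2370 / (0.886·0.2370 + 0.058·0.7630) = 0.20998/0.25424 = 0.8259.
Update on result 2 ('alarm'): P(H) ← 0.886·0.8259 / (0.886·0.8259 + 0.058·0.1741) = 0.73178/0.74187 = 0.9864.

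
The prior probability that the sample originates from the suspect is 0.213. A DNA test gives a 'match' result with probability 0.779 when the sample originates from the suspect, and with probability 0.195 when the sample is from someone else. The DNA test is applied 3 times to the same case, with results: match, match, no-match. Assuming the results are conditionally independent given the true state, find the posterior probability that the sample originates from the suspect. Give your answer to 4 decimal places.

Posterior P(H) ≈ 0.5425

With H the event that the sample originates from the suspect, the joint likelihood of the observed sequence is P(data|H) = 0.779·0.779·0.221 = 0.13411 and P(data|¬H) = 0.195·0.195·0.805 = 0.030610.
Bayes: P(H|data) = 0.213·0.13411 / (0.213·0.13411 + 0.787·0.030610) = 0.028566/0.052656 = 0.5425.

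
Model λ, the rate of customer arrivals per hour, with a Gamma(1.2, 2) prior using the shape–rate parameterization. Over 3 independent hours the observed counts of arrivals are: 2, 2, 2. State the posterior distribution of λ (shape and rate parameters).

Posterior: Gamma(shape=7.2, rate=5)

The Poisson likelihood adds the total count to the shape and the number of exposure periods to the rate. Here ∑xᵢ = 6 and n = 3, so shape 1.2→7.2 and rate 2→5.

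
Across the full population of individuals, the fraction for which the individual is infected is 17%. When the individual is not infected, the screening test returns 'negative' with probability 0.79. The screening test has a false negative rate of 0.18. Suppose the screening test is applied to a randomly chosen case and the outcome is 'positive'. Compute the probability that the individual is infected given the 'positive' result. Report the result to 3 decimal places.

P(H | E) ≈ 0.444

Write H for 'the individual is infected'. Prior odds H:¬H = 0.17/0.83 = 0.20482. For the 'positive' outcome, the likelihood ratio is 0.82/0.21 = 3.9048.
Posterior odds = 0.20482 × 3.9048 = 0.79977, so P(H|E) = 0.79977/(1+0.79977) = 0.444.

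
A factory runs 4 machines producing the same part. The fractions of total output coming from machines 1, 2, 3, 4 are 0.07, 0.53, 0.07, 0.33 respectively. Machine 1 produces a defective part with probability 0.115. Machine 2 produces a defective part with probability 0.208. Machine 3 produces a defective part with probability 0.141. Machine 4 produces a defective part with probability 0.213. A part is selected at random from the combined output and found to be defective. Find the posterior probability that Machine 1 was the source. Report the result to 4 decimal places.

Posterior probability ≈ 0.0406

P(defective|M1) = 0.115; P(defective|M2) = 0.208; P(defective|M3) = 0.141; P(defective|M4) = 0.213.
Prior × likelihood for each source: 0.07·0.115=0.008050, 0.53·0.208=0.1102, 0.07·0.141=0.009870, 0.33·0.213=0.07029. Summing gives P(defective) = 0.19845.
P(Machine 1 | defective) = 0.008050 / 0.19845 = 0.0406.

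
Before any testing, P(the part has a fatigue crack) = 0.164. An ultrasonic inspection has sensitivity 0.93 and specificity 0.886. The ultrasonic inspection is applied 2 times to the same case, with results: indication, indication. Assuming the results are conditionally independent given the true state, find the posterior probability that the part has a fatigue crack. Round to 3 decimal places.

Let H be the event that the part has a fatigue crack; start with P(H) = 0.164. P('indication'|H) = 0.93, P('indication'|¬H) = 0.114.
Update on result 1 ('indication'): P(H) ← 0.93·0.1640 / (0.93·0.1640 + 0.114·0.8360) = 0.15252/0.24782 = 0.6154.
Update on result 2 ('indication'): P(H) ← 0.93·0.6154 / (0.93·0.6154 + 0.114·0.3846) = 0.57236/0.61620 = 0.9289.

Posterior P(H) ≈ 0.929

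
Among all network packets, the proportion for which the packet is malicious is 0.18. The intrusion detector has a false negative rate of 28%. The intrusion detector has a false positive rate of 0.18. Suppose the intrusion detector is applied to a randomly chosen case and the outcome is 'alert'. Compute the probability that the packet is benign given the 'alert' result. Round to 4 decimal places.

P(¬H | E) ≈ 0.5325

Write H for 'the packet is malicious'. Prior odds H:¬H = 0.18/0.82 = 0.21951. For the 'alert' outcome, the likelihood ratio is 0.72/0.18 = 4.0000.
Posterior odds = 0.21951 × 4.0000 = 0.87805, so P(H|E) = 0.87805/(1+0.87805) = 0.4675. Then P(¬H|E) = 1 − 0.4675 = 0.5325.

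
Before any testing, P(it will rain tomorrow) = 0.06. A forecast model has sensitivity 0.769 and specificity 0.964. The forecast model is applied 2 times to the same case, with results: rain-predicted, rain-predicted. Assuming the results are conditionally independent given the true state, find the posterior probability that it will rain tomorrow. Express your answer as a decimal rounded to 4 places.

Posterior P(H) ≈ 0.9668

Let H be the event that it will rain tomorrow; start with P(H) = 0.06. P('rain-predicted'|H) = 0.769, P('rain-predicted'|¬H) = 0.036.
Update on result 1 ('rain-predicted'): P(H) ← 0.769·0.0600 / (0.769·0.0600 + 0.036·0.9400) = 0.046140/0.079980 = 0.5769.
Update on result 2 ('rain-predicted'): P(H) ← 0.769·0.5769 / (0.769·0.5769 + 0.036·0.4231) = 0.44363/0.45886 = 0.9668.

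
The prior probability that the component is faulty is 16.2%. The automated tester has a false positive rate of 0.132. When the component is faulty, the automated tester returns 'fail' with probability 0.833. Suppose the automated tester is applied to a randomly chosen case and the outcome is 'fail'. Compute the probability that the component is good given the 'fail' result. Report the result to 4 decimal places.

Let H be the event that the component is faulty. P(H) = 0.162, so P(¬H) = 0.838. With E the 'fail' result, P(E|H) = 0.833 and P(E|¬H) = 0.132.
P(E) = 0.833·0.162 + 0.132·0.838 = 0.13495 + 0.11062 = 0.24556.
By Bayes' theorem, P(H|E) = 0.13495 / 0.24556 = 0.5495. Hence P(¬H|E) = 1 − 0.5495 = 0.4505.

P(¬H | E) ≈ 0.4505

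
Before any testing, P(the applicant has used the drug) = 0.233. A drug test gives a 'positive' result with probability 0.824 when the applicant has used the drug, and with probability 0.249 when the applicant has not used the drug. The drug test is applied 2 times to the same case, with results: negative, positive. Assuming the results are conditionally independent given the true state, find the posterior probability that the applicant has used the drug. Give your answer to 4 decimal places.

Posterior P(H) ≈ 0.1907

Let H be the event that the applicant has used the drug; start with P(H) = 0.233. P('positive'|H) = 0.824, P('positive'|¬H) = 0.249.
Update on result 1 ('negative'): P(H) ← 0.176·0.2330 / (0.176·0.2330 + 0.751·0.7670) = 0.041008/0.61703 = 0.0665.
Update on result 2 ('positive'): P(H) ← 0.824·0.0665 / (0.824·0.0665 + 0.249·0.9335) = 0.054764/0.28721 = 0.1907.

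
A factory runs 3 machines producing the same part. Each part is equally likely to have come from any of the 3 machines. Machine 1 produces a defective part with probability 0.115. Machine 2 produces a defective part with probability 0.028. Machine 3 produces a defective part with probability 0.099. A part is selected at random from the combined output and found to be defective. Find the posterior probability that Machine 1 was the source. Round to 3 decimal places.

P(defective|M1) = 0.115; P(defective|M2) = 0.028; P(defective|M3) = 0.099.
Prior × likelihood for each source: 0.333333·0.115=0.03833, 0.333333·0.028=0.009333, 0.333333·0.099=0.03300. Summing gives P(defective) = 0.080667.
P(Machine 1 | defective) = 0.03833 / 0.080667 = 0.475.

Posterior probability ≈ 0.475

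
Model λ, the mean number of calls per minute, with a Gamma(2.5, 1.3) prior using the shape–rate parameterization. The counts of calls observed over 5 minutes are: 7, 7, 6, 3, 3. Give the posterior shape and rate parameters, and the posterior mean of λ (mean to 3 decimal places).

Total count ∑xᵢ = 26 over n = 5 minutes.
Gamma is conjugate to the Poisson likelihood: posterior is Gamma(shape = 2.5+26 = 28.5, rate = 1.3+5 = 6.3).
E[λ | data] = 28.5/6.3 = 4.524.

Posterior: Gamma(shape=28.5, rate=6.3); mean ≈ 4.524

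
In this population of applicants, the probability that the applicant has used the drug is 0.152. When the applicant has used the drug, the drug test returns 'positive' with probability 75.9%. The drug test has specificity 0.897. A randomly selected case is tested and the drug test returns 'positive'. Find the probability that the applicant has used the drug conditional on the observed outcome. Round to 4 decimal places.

Write H for 'the applicant has used the drug'. Prior odds H:¬H = 0.152/0.848 = 0.17925. For the 'positive' outcome, the likelihood ratio is 0.759/0.103 = 7.3689.
Posterior odds = 0.17925 × 7.3689 = 1.3208, so P(H|E) = 1.3208/(1+1.3208) = 0.5691.

P(H | E) ≈ 0.5691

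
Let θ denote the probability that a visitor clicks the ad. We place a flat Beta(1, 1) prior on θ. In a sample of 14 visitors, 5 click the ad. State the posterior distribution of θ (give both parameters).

The binomial likelihood is conjugate to the Beta prior: with 5 successes and 9 failures, the posterior is Beta(1+5, 1+9) = Beta(6, 10).

Posterior: Beta(6, 10)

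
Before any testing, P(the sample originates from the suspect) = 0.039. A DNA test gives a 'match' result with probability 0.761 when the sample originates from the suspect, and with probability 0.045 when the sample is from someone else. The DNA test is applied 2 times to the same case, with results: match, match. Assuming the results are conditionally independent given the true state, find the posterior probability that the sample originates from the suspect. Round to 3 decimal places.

Posterior P(H) ≈ 0.921

With H the event that the sample originates from the suspect, the joint likelihood of the observed sequence is P(data|H) = 0.761·0.761 = 0.57912 and P(data|¬H) = 0.045·0.045 = 0.0020250.
Bayes: P(H|data) = 0.039·0.57912 / (0.039·0.57912 + 0.961·0.0020250) = 0.022586/0.024532 = 0.9207.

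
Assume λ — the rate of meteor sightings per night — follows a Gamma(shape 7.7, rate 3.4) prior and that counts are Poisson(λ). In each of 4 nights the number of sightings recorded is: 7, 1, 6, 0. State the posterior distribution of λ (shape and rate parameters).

The Poisson likelihood adds the total count to the shape and the number of exposure periods to the rate. Here ∑xᵢ = 14 and n = 4, so shape 7.7→21.7 and rate 3.4→7.4.

Posterior: Gamma(shape=21.7, rate=7.4)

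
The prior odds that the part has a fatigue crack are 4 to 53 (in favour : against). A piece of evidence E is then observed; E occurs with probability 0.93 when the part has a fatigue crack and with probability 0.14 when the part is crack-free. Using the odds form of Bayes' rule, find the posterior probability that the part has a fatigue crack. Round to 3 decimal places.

Posterior probability ≈ 0.334

Prior odds = 4/53 = 0.075472. In log-odds, ln(0.075472) = -2.5840.
Add log likelihood ratio: ln(6.6429) = 1.8935.
Posterior log-odds = -0.69046, so posterior odds = exp(-0.69046) = 0.50135. Converting, P(H|E) = 0.50135/1.5013 = 0.334.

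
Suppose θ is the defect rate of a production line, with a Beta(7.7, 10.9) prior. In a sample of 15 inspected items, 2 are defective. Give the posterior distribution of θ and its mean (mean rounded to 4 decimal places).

The binomial likelihood is conjugate to the Beta prior: with 2 successes and 13 failures, the posterior is Beta(7.7+2, 10.9+13) = Beta(9.7, 23.9).
E[θ | data] = 9.7/(9.7+23.9) = 0.2887.

Posterior: Beta(9.7, 23.9); mean ≈ 0.2887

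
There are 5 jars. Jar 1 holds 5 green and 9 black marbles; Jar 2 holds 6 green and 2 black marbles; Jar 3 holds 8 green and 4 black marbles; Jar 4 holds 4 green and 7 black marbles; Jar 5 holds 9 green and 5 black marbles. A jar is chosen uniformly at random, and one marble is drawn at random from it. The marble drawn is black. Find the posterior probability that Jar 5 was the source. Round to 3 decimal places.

Posterior probability ≈ 0.161

P(black|Jar 1) = 0.6429; P(black|Jar 2) = 0.25; P(black|Jar 3) = 0.3333; P(black|Jar 4) = 0.6364; P(black|Jar 5) = 0.3571.
Prior × likelihood for each source: 0.2·0.6429=0.1286, 0.2·0.25=0.05000, 0.2·0.3333=0.06667, 0.2·0.6364=0.1273, 0.2·0.3571=0.07143. Summing gives P(black) = 0.44394.
P(Jar 5 | black) = 0.07143 / 0.44394 = 0.161.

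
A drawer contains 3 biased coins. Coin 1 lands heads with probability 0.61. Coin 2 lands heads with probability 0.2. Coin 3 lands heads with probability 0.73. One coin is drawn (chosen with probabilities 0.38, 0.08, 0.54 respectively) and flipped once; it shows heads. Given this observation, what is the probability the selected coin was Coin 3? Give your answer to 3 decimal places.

Posterior probability ≈ 0.614

P(heads|C1) = 0.61; P(heads|C2) = 0.2; P(heads|C3) = 0.73.
Prior × likelihood for each source: 0.38·0.61=0.2318, 0.08·0.2=0.01600, 0.54·0.73=0.3942. Summing gives P(heads) = 0.64200.
P(Coin 3 | heads) = 0.3942 / 0.64200 = 0.614.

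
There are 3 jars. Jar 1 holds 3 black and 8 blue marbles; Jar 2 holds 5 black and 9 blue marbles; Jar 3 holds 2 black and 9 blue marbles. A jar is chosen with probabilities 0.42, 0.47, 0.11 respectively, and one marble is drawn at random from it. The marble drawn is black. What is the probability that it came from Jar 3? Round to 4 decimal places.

Posterior probability ≈ 0.0661

Tabulate prior·likelihood by source: [1] prior 0.42, lik 0.2727, product 0.1145; [2] prior 0.47, lik 0.3571, product 0.1679; [3] prior 0.11, lik 0.1818, product 0.02000.
Normalizing constant = 0.30240; the posterior for Jar 3 is its product over the sum, 0.02000/0.30240 = 0.0661.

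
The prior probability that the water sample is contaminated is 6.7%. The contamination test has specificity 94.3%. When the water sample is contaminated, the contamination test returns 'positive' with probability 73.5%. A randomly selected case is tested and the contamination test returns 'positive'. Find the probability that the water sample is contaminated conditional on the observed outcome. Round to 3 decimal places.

Let H be the event that the water sample is contaminated. P(H) = 0.067, so P(¬H) = 0.933. With E the 'positive' result, P(E|H) = 0.735 and P(E|¬H) = 0.057.
P(E) = 0.735·0.067 + 0.057·0.933 = 0.049245 + 0.053181 = 0.10243.
By Bayes' theorem, P(H|E) = 0.049245 / 0.10243 = 0.481.

P(H | E) ≈ 0.481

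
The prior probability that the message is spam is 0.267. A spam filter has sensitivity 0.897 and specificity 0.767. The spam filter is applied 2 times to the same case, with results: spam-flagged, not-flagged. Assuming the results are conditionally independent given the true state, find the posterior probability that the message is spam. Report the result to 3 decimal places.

Let H be the event that the message is spam; start with P(H) = 0.267. P('spam-flagged'|H) = 0.897, P('spam-flagged'|¬H) = 0.233.
Update on result 1 ('spam-flagged'): P(H) ← 0.897·0.2670 / (0.897·0.2670 + 0.233·0.7330) = 0.23950/0.41029 = 0.5837.
Update on result 2 ('not-flagged'): P(H) ← 0.103·0.5837 / (0.103·0.5837 + 0.767·0.4163) = 0.060125/0.37940 = 0.1585.

Posterior P(H) ≈ 0.158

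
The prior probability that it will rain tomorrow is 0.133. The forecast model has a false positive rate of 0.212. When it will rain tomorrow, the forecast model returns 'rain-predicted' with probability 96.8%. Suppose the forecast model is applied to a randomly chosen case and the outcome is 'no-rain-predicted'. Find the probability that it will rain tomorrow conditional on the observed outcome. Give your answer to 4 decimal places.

Let H be the event that it will rain tomorrow. P(H) = 0.133, so P(¬H) = 0.867. With E the 'no-rain-predicted' result, P(E|H) = 0.032 and P(E|¬H) = 0.788.
P(E) = 0.032·0.133 + 0.788·0.867 = 0.0042560 + 0.68320 = 0.68745.
By Bayes' theorem, P(H|E) = 0.0042560 / 0.68745 = 0.0062.

P(H | E) ≈ 0.0062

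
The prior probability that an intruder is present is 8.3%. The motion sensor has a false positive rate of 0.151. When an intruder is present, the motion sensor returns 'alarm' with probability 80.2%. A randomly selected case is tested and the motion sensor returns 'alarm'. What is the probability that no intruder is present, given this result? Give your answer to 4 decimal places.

Write H for 'an intruder is present'. Prior odds H:¬H = 0.083/0.917 = 0.090513. For the 'alarm' outcome, the likelihood ratio is 0.802/0.151 = 5.3113.
Posterior odds = 0.090513 × 5.3113 = 0.48074, so P(H|E) = 0.48074/(1+0.48074) = 0.3247. Then P(¬H|E) = 1 − 0.3247 = 0.6753.

P(¬H | E) ≈ 0.6753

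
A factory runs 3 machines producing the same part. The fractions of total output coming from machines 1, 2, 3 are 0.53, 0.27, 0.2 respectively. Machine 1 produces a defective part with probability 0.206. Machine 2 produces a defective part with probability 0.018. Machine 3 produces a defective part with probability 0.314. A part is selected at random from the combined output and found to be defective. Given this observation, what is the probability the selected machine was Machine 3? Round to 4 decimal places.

Posterior probability ≈ 0.3551

Tabulate prior·likelihood by source: [1] prior 0.53, lik 0.206, product 0.1092; [2] prior 0.27, lik 0.018, product 0.004860; [3] prior 0.2, lik 0.314, product 0.06280.
Normalizing constant = 0.17684; the posterior for Machine 3 is its product over the sum, 0.06280/0.17684 = 0.3551.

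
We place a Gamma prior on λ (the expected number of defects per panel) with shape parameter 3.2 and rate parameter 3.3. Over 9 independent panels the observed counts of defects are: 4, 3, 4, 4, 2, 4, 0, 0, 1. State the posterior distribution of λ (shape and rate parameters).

Posterior: Gamma(shape=25.2, rate=12.3)

Total count ∑xᵢ = 22 over n = 9 panels.
Gamma is conjugate to the Poisson likelihood: posterior is Gamma(shape = 3.2+22 = 25.2, rate = 3.3+9 = 12.3).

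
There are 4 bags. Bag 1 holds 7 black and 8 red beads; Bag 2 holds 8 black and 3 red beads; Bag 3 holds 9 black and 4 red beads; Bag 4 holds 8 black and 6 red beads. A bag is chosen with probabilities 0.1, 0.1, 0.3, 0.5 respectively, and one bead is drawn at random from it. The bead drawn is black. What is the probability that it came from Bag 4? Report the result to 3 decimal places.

P(black|Bag 1) = 0.4667; P(black|Bag 2) = 0.7273; P(black|Bag 3) = 0.6923; P(black|Bag 4) = 0.5714.
Prior × likelihood for each source: 0.1·0.4667=0.04667, 0.1·0.7273=0.07273, 0.3·0.6923=0.2077, 0.5·0.5714=0.2857. Summing gives P(black) = 0.61280.
P(Bag 4 | black) = 0.2857 / 0.61280 = 0.466.

Posterior probability ≈ 0.466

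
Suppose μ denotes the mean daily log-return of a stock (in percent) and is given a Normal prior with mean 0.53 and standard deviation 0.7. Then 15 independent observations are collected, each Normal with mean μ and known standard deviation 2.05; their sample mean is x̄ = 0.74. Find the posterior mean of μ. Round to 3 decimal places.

Prior precision 1/τ₀² = 1/0.7² = 2.04082; data precision n/σ² = 15/2.05² = 3.56930.
Posterior precision = 2.04082 + 3.56930 = 5.61012.
Posterior mean = (2.04082·0.53 + 3.56930·0.74) / 5.61012 = 0.664.

Posterior mean ≈ 0.664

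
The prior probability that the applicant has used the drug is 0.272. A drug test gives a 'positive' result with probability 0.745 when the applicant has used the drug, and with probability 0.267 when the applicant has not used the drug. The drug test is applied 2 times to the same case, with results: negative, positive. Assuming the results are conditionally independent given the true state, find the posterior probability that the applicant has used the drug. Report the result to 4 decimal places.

Posterior P(H) ≈ 0.2661

Let H be the event that the applicant has used the drug; start with P(H) = 0.272. P('positive'|H) = 0.745, P('positive'|¬H) = 0.267.
Update on result 1 ('negative'): P(H) ← 0.255·0.2720 / (0.255·0.2720 + 0.733·0.7280) = 0.069360/0.60298 = 0.1150.
Update on result 2 ('positive'): P(H) ← 0.745·0.1150 / (0.745·0.1150 + 0.267·0.8850) = 0.085696/0.32198 = 0.2661.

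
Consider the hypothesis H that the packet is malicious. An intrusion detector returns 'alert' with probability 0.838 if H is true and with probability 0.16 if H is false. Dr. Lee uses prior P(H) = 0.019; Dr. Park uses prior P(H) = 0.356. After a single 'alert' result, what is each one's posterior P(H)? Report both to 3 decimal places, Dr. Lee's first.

Dr. Lee: 0.092; Dr. Park: 0.743

P('+'|H) = 0.838, P('+'|¬H) = 0.16.
Dr. Lee: numerator 0.838·0.019 = 0.015922; evidence = 0.015922+0.16·0.981 = 0.17288; posterior = 0.092.
Dr. Park: numerator 0.838·0.356 = 0.29833; evidence = 0.29833+0.16·0.644 = 0.40137; posterior = 0.743.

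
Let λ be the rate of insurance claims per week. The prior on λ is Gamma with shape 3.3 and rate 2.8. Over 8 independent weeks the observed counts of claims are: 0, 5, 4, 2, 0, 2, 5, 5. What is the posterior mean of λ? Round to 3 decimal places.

The Poisson likelihood adds the total count to the shape and the number of exposure periods to the rate. Here ∑xᵢ = 23 and n = 8, so shape 3.3→26.3 and rate 2.8→10.8.
Posterior mean = shape/rate = 26.3/10.8 = 2.435.

Posterior mean ≈ 2.435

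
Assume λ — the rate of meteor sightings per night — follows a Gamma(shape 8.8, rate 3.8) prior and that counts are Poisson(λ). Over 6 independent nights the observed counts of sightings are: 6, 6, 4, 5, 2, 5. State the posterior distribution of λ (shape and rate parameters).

Posterior: Gamma(shape=36.8, rate=9.8)

Total count ∑xᵢ = 28 over n = 6 nights.
Gamma is conjugate to the Poisson likelihood: posterior is Gamma(shape = 8.8+28 = 36.8, rate = 3.8+6 = 9.8).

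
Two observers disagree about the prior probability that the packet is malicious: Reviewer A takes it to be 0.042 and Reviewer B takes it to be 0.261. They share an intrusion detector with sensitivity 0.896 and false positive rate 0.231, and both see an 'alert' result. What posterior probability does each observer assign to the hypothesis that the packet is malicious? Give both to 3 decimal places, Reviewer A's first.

The likelihood ratio for an 'alert' result is 0.896/0.231 = 3.8788.
Reviewer A: prior odds 0.042/0.958 = 0.043841; posterior odds 0.17005; posterior probability 0.145.
Reviewer B: prior odds 0.261/0.739 = 0.35318; posterior odds 1.3699; posterior probability 0.578.

Reviewer A: 0.145; Reviewer B: 0.578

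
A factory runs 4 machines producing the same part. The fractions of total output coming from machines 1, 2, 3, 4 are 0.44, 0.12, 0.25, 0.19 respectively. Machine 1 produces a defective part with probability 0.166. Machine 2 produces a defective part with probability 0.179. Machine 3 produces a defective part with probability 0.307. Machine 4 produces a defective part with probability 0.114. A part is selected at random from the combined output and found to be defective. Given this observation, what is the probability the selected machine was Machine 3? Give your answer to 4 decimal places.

Posterior probability ≈ 0.3978

P(defective|M1) = 0.166; P(defective|M2) = 0.179; P(defective|M3) = 0.307; P(defective|M4) = 0.114.
Prior × likelihood for each source: 0.44·0.166=0.07304, 0.12·0.179=0.02148, 0.25·0.307=0.07675, 0.19·0.114=0.02166. Summing gives P(defective) = 0.19293.
P(Machine 3 | defective) = 0.07675 / 0.19293 = 0.3978.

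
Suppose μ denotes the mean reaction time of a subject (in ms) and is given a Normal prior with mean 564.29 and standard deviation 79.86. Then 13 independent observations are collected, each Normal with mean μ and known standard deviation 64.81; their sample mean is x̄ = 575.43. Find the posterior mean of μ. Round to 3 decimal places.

Prior precision 1/τ₀² = 1/79.86² = 0.00015680; data precision n/σ² = 13/64.81² = 0.00309499.
Posterior precision = 0.00015680 + 0.00309499 = 0.00325179.
Posterior mean = (0.00015680·564.29 + 0.00309499·575.43) / 0.00325179 = 574.893.

Posterior mean ≈ 574.893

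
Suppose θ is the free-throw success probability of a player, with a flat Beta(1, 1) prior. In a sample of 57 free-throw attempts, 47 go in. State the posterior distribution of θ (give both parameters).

Posterior: Beta(48, 11)

The binomial likelihood is conjugate to the Beta prior: with 47 successes and 10 failures, the posterior is Beta(1+47, 1+10) = Beta(48, 11).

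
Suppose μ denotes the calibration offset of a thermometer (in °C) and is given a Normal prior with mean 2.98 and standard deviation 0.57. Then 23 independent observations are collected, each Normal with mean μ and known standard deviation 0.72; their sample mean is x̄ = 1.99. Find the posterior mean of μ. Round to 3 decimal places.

With known σ, the Normal prior is conjugate. Weight on the data is w = (n/σ²)/(n/σ² + 1/τ₀²) = 44.3673/(44.3673+3.07787) = 0.93513.
Posterior mean = w·x̄ + (1−w)·μ₀ = 0.93513·1.99 + 0.064872·2.98 = 2.054.

Posterior mean ≈ 2.054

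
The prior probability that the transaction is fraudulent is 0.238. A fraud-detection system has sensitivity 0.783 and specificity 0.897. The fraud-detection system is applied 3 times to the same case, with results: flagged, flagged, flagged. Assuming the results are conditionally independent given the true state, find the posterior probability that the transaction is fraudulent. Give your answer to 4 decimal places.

With H the event that the transaction is fraudulent, the joint likelihood of the observed sequence is P(data|H) = 0.783·0.783·0.783 = 0.48005 and P(data|¬H) = 0.103·0.103·0.103 = 0.0010927.
Bayes: P(H|data) = 0.238·0.48005 / (0.238·0.48005 + 0.762·0.0010927) = 0.11425/0.11508 = 0.9928.

Posterior P(H) ≈ 0.9928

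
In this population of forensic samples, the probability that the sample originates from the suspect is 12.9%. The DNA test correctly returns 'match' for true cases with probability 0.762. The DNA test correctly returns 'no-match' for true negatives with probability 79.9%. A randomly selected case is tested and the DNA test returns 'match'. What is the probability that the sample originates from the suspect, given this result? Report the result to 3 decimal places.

P(H | E) ≈ 0.360

Write H for 'the sample originates from the suspect'. Prior odds H:¬H = 0.129/0.871 = 0.14811. For the 'match' outcome, the likelihood ratio is 0.762/0.201 = 3.7910.
Posterior odds = 0.14811 × 3.7910 = 0.56148, so P(H|E) = 0.56148/(1+0.56148) = 0.360.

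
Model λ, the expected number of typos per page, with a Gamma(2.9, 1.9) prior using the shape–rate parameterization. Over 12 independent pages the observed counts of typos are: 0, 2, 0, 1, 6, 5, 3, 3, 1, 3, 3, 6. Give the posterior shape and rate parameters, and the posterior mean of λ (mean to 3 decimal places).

The Poisson likelihood adds the total count to the shape and the number of exposure periods to the rate. Here ∑xᵢ = 33 and n = 12, so shape 2.9→35.9 and rate 1.9→13.9.
Posterior mean = shape/rate = 35.9/13.9 = 2.583.

Posterior: Gamma(shape=35.9, rate=13.9); mean ≈ 2.583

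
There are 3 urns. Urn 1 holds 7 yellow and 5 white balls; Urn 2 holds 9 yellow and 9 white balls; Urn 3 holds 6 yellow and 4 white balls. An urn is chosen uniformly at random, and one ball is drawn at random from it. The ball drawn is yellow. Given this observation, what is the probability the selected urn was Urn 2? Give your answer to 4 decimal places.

Posterior probability ≈ 0.2970

P(yellow|Urn 1) = 0.5833; P(yellow|Urn 2) = 0.5; P(yellow|Urn 3) = 0.6.
Prior × likelihood for each source: 0.333333·0.5833=0.1944, 0.333333·0.5=0.1667, 0.333333·0.6=0.2000. Summing gives P(yellow) = 0.56111.
P(Urn 2 | yellow) = 0.1667 / 0.56111 = 0.2970.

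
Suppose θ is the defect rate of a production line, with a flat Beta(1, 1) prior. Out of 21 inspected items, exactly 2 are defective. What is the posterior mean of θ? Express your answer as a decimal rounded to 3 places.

Posterior mean ≈ 0.130

Observing 2 successes and 19 failures updates Beta(1, 1) by adding the success and failure counts to the two shape parameters: α = 1+2 = 3, β = 1+19 = 20.
Posterior mean = α/(α+β) = 3/23 = 0.130.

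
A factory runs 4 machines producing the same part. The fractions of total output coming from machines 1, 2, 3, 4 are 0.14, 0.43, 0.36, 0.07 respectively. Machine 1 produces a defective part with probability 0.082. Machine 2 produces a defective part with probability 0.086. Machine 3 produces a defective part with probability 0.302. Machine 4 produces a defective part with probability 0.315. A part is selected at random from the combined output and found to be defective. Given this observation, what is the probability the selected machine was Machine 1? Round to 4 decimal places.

Posterior probability ≈ 0.0641

P(defective|M1) = 0.082; P(defective|M2) = 0.086; P(defective|M3) = 0.302; P(defective|M4) = 0.315.
Prior × likelihood for each source: 0.14·0.082=0.01148, 0.43·0.086=0.03698, 0.36·0.302=0.1087, 0.07·0.315=0.02205. Summing gives P(defective) = 0.17923.
P(Machine 1 | defective) = 0.01148 / 0.17923 = 0.0641.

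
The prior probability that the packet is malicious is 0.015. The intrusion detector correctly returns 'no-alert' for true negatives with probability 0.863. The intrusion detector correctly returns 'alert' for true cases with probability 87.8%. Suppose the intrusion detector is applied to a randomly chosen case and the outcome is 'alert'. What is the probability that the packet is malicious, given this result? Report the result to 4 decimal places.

P(H | E) ≈ 0.0889

Let H be the event that the packet is malicious. P(H) = 0.015, so P(¬H) = 0.985. With E the 'alert' result, P(E|H) = 0.878 and P(E|¬H) = 0.137.
P(E) = 0.878·0.015 + 0.137·0.985 = 0.013170 + 0.13495 = 0.14811.
By Bayes' theorem, P(H|E) = 0.013170 / 0.14811 = 0.0889.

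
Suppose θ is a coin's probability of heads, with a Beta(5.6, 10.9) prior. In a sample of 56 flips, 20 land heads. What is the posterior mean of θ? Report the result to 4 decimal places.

The binomial likelihood is conjugate to the Beta prior: with 20 successes and 36 failures, the posterior is Beta(5.6+20, 10.9+36) = Beta(25.6, 46.9).
E[θ | data] = 25.6/(25.6+46.9) = 0.3531.

Posterior mean ≈ 0.3531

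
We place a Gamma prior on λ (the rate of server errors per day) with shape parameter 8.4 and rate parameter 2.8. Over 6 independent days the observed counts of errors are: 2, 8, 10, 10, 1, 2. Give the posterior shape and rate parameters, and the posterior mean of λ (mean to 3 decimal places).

The Poisson likelihood adds the total count to the shape and the number of exposure periods to the rate. Here ∑xᵢ = 33 and n = 6, so shape 8.4→41.4 and rate 2.8→8.8.
Posterior mean = shape/rate = 41.4/8.8 = 4.705.

Posterior: Gamma(shape=41.4, rate=8.8); mean ≈ 4.705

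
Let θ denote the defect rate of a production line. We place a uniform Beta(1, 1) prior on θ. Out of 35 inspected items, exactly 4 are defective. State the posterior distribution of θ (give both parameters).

Posterior: Beta(5, 32)

Observing 4 successes and 31 failures updates Beta(1, 1) by adding the success and failure counts to the two shape parameters: α = 1+4 = 5, β = 1+31 = 32.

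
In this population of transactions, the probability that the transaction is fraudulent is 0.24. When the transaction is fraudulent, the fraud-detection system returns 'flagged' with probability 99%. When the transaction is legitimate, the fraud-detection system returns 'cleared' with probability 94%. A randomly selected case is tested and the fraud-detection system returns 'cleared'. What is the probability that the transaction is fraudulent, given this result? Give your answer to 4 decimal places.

Let H be the event that the transaction is fraudulent. P(H) = 0.24, so P(¬H) = 0.76. With E the 'cleared' result, P(E|H) = 0.01 and P(E|¬H) = 0.94.
P(E) = 0.01·0.24 + 0.94·0.76 = 0.0024000 + 0.71440 = 0.71680.
By Bayes' theorem, P(H|E) = 0.0024000 / 0.71680 = 0.0033.

P(H | E) ≈ 0.0033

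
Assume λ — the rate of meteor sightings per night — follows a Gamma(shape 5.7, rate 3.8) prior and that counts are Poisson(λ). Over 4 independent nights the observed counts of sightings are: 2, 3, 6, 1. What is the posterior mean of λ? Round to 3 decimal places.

Posterior mean ≈ 2.269

The Poisson likelihood adds the total count to the shape and the number of exposure periods to the rate. Here ∑xᵢ = 12 and n = 4, so shape 5.7→17.7 and rate 3.8→7.8.
Posterior mean = shape/rate = 17.7/7.8 = 2.269.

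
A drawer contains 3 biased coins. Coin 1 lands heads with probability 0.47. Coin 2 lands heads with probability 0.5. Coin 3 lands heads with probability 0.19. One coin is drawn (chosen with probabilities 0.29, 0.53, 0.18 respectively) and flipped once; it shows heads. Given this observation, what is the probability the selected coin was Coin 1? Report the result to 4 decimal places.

Posterior probability ≈ 0.3130

P(heads|C1) = 0.47; P(heads|C2) = 0.5; P(heads|C3) = 0.19.
Prior × likelihood for each source: 0.29·0.47=0.1363, 0.53·0.5=0.2650, 0.18·0.19=0.03420. Summing gives P(heads) = 0.43550.
P(Coin 1 | heads) = 0.1363 / 0.43550 = 0.3130.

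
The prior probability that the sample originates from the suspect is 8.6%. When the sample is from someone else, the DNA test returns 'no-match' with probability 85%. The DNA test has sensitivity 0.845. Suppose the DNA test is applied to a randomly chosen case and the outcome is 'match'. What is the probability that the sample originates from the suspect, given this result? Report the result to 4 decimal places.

Let H be the event that the sample originates from the suspect. P(H) = 0.086, so P(¬H) = 0.914. With E the 'match' result, P(E|H) = 0.845 and P(E|¬H) = 0.15.
P(E) = 0.845·0.086 + 0.15·0.914 = 0.072670 + 0.13710 = 0.20977.
By Bayes' theorem, P(H|E) = 0.072670 / 0.20977 = 0.3464.

P(H | E) ≈ 0.3464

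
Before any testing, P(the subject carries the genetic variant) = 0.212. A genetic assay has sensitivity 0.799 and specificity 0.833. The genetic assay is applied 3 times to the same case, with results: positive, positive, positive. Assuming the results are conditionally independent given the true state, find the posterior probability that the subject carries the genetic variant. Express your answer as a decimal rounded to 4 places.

With H the event that the subject carries the genetic variant, the joint likelihood of the observed sequence is P(data|H) = 0.799·0.799·0.799 = 0.51008 and P(data|¬H) = 0.167·0.167·0.167 = 0.0046575.
Bayes: P(H|data) = 0.212·0.51008 / (0.212·0.51008 + 0.788·0.0046575) = 0.10814/0.11181 = 0.9672.

Posterior P(H) ≈ 0.9672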